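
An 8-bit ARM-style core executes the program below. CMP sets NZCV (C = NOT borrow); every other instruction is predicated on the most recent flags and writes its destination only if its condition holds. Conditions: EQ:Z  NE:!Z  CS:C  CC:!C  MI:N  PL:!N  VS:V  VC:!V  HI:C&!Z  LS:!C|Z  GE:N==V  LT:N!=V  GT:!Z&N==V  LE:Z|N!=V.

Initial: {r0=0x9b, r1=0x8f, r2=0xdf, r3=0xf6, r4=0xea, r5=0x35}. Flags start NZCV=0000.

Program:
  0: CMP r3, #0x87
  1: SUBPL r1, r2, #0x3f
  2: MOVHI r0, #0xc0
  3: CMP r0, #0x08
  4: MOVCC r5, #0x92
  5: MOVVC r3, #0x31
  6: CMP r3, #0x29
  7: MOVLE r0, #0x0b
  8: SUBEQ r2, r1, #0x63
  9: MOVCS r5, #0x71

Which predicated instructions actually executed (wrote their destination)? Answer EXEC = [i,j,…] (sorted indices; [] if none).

EXEC = [1,2,5,9]

[0] flags=0010 → (cmp)
[1] flags=0010 PL?T → r1=0xa0
[2] flags=0010 HI?T → r0=0xc0
[3] flags=1010 → (cmp)
[4] flags=1010 CC?F → skip
[5] flags=1010 VC?T → r3=0x31
[6] flags=0010 → (cmp)
[7] flags=0010 LE?F → skip
[8] flags=0010 EQ?F → skip
[9] flags=0010 CS?T → r5=0x71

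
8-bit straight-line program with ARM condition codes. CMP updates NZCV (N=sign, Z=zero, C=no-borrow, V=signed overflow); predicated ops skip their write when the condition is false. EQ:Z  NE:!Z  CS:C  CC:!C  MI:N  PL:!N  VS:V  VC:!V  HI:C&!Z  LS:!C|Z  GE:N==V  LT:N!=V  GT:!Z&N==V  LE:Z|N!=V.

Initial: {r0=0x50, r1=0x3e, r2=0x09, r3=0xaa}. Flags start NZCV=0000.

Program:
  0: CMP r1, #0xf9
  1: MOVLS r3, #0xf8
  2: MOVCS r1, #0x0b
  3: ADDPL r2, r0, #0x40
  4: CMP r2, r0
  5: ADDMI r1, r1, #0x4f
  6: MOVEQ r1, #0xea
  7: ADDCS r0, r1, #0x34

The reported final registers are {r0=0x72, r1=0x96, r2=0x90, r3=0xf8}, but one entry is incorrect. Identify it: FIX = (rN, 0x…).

FIX = (r1, 0x3e)

0: ✓ CMP  NZCV=0000
1: ✓ MOVLS  r3←0xf8
2: · MOVCS
3: ✓ ADDPL  r2←0x90
4: ✓ CMP  NZCV=0011
5: · ADDMI
6: · MOVEQ
7: ✓ ADDCS  r0←0x72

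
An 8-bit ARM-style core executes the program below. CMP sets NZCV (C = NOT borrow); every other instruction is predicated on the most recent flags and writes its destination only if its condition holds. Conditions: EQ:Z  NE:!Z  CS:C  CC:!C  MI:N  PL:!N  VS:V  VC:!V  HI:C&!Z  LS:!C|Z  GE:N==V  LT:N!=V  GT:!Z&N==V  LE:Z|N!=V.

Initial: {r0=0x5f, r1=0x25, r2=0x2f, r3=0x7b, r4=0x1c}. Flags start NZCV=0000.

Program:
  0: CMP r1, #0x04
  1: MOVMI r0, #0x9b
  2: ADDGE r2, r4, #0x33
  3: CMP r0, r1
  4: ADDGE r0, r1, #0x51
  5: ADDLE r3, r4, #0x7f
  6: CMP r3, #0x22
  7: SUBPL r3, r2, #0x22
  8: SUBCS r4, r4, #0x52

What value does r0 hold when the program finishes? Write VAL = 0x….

[0] flags=0010 → (cmp)
[1] flags=0010 MI?F → skip
[2] flags=0010 GE?T → r2=0x4f
[3] flags=0010 → (cmp)
[4] flags=0010 GE?T → r0=0x76
[5] flags=0010 LE?F → skip
[6] flags=0010 → (cmp)
[7] flags=0010 PL?T → r3=0x2d
[8] flags=0010 CS?T → r4=0xca

VAL = 0x76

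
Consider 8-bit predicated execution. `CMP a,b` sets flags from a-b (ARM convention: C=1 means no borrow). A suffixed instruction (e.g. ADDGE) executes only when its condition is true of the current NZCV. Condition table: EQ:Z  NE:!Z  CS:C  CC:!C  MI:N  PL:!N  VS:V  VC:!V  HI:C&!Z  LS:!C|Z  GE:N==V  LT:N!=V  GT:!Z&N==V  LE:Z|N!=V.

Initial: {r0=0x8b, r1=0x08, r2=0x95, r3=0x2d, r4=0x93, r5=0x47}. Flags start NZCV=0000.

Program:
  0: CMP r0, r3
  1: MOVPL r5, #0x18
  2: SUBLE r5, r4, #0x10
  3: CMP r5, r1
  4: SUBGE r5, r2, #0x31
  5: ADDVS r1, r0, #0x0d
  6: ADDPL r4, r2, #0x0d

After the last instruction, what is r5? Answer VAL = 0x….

VAL = 0x83

0: ✓ CMP  NZCV=0011
1: ✓ MOVPL  r5←0x18
2: ✓ SUBLE  r5←0x83
3: ✓ CMP  NZCV=0011
4: · SUBGE
5: ✓ ADDVS  r1←0x98
6: ✓ ADDPL  r4←0xa2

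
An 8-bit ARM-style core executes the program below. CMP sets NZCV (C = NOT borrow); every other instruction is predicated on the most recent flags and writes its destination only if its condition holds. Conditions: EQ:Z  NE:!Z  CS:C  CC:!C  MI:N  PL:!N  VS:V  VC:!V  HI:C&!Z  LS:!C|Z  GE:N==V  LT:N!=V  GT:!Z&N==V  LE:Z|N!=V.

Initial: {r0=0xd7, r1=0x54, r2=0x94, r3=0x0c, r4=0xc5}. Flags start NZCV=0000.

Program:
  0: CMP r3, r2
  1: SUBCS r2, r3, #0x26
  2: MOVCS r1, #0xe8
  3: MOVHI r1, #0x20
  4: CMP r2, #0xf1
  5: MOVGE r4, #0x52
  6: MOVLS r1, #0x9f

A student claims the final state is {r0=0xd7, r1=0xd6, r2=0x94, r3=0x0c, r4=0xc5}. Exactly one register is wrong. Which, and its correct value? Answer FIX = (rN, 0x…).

0: ✓ CMP  NZCV=0000
1: · SUBCS
2: · MOVCS
3: · MOVHI
4: ✓ CMP  NZCV=1000
5: · MOVGE
6: ✓ MOVLS  r1←0x9f

FIX = (r1, 0x9f)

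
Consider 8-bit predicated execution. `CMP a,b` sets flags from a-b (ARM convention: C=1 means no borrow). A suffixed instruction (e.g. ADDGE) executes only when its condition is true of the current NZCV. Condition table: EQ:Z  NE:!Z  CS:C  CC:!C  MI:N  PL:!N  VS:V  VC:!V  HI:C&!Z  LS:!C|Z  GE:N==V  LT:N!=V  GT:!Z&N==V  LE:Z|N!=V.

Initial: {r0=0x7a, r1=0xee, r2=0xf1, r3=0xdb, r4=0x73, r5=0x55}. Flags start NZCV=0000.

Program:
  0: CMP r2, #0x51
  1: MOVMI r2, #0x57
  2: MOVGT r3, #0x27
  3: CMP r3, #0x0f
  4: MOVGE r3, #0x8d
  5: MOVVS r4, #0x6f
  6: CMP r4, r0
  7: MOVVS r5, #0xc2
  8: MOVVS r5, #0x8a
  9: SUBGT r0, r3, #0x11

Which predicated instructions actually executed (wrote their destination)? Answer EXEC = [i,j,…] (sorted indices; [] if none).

EXEC = [1]

[0] flags=1010 → (cmp)
[1] flags=1010 MI?T → r2=0x57
[2] flags=1010 GT?F → skip
[3] flags=1010 → (cmp)
[4] flags=1010 GE?F → skip
[5] flags=1010 VS?F → skip
[6] flags=1000 → (cmp)
[7] flags=1000 VS?F → skip
[8] flags=1000 VS?F → skip
[9] flags=1000 GT?F → skip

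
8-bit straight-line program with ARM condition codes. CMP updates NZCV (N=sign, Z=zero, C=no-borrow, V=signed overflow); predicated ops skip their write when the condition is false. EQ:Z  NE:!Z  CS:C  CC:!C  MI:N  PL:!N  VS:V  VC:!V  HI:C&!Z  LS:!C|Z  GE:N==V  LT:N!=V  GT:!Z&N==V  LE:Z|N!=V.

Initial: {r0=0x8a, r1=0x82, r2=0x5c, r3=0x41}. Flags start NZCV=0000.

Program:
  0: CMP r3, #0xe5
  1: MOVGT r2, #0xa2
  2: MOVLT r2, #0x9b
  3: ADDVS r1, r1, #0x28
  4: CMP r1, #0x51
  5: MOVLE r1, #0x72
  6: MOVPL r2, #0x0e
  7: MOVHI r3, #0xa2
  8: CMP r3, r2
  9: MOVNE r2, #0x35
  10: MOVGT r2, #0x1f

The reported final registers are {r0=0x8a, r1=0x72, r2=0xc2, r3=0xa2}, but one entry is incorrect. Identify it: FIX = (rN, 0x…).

[0] flags=0000 → (cmp)
[1] flags=0000 GT?T → r2=0xa2
[2] flags=0000 LT?F → skip
[3] flags=0000 VS?F → skip
[4] flags=0011 → (cmp)
[5] flags=0011 LE?T → r1=0x72
[6] flags=0011 PL?T → r2=0x0e
[7] flags=0011 HI?T → r3=0xa2
[8] flags=1010 → (cmp)
[9] flags=1010 NE?T → r2=0x35
[10] flags=1010 GT?F → skip

FIX = (r2, 0x35)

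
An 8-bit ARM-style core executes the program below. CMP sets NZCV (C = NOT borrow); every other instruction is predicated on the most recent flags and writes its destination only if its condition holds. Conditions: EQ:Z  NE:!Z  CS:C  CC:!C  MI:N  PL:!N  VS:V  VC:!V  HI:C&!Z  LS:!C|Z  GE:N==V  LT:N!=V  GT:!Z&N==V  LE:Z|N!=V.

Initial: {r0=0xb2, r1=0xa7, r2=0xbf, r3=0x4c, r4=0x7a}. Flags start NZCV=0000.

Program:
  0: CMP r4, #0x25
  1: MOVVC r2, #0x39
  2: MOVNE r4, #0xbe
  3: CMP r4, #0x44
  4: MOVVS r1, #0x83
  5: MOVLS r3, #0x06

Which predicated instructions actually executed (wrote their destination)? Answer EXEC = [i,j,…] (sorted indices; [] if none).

EXEC = [1,2,4]

[0] flags=0010 → (cmp)
[1] flags=0010 VC?T → r2=0x39
[2] flags=0010 NE?T → r4=0xbe
[3] flags=0011 → (cmp)
[4] flags=0011 VS?T → r1=0x83
[5] flags=0011 LS?F → skip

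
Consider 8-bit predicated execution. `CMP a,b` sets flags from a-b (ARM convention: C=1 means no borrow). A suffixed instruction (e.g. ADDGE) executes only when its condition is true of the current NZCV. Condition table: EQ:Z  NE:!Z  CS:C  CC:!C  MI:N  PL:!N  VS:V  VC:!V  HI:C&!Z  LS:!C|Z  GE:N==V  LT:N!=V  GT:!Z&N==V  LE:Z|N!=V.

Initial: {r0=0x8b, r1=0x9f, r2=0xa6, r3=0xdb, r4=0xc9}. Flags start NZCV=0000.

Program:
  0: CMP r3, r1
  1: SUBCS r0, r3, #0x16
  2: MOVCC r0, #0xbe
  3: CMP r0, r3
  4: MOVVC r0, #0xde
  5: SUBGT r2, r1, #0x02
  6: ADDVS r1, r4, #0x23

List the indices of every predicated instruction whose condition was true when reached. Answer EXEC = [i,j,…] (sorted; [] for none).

EXEC = [1,4]

[0] flags=0010 → (cmp)
[1] flags=0010 CS?T → r0=0xc5
[2] flags=0010 CC?F → skip
[3] flags=1000 → (cmp)
[4] flags=1000 VC?T → r0=0xde
[5] flags=1000 GT?F → skip
[6] flags=1000 VS?F → skip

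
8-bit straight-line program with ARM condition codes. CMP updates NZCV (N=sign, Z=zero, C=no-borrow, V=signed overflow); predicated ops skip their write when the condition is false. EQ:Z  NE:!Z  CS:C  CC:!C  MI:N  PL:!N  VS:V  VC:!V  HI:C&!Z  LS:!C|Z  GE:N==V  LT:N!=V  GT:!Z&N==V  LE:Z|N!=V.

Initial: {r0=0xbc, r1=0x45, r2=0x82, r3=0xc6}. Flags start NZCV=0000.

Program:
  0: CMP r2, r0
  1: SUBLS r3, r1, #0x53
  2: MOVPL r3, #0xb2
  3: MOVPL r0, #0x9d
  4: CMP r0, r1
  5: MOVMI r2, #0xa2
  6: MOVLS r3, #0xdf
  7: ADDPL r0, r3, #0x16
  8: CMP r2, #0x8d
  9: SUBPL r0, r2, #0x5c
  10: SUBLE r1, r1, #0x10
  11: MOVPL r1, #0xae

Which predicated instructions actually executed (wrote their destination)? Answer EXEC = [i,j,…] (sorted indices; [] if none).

EXEC = [1,7,10]

[0] flags=1000 → (cmp)
[1] flags=1000 LS?T → r3=0xf2
[2] flags=1000 PL?F → skip
[3] flags=1000 PL?F → skip
[4] flags=0011 → (cmp)
[5] flags=0011 MI?F → skip
[6] flags=0011 LS?F → skip
[7] flags=0011 PL?T → r0=0x08
[8] flags=1000 → (cmp)
[9] flags=1000 PL?F → skip
[10] flags=1000 LE?T → r1=0x35
[11] flags=1000 PL?F → skip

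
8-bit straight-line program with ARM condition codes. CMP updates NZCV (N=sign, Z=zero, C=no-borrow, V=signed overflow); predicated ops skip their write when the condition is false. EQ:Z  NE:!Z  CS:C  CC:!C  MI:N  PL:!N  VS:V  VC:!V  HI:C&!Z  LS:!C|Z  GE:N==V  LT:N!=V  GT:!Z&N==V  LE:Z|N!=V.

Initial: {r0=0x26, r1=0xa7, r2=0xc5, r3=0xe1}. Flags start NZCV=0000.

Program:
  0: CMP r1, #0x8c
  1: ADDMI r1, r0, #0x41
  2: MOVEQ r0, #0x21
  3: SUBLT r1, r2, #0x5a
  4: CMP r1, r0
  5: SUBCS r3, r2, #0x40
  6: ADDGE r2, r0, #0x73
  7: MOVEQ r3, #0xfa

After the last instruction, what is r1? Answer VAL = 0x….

VAL = 0xa7

[0] flags=0010 → (cmp)
[1] flags=0010 MI?F → skip
[2] flags=0010 EQ?F → skip
[3] flags=0010 LT?F → skip
[4] flags=1010 → (cmp)
[5] flags=1010 CS?T → r3=0x85
[6] flags=1010 GE?F → skip
[7] flags=1010 EQ?F → skip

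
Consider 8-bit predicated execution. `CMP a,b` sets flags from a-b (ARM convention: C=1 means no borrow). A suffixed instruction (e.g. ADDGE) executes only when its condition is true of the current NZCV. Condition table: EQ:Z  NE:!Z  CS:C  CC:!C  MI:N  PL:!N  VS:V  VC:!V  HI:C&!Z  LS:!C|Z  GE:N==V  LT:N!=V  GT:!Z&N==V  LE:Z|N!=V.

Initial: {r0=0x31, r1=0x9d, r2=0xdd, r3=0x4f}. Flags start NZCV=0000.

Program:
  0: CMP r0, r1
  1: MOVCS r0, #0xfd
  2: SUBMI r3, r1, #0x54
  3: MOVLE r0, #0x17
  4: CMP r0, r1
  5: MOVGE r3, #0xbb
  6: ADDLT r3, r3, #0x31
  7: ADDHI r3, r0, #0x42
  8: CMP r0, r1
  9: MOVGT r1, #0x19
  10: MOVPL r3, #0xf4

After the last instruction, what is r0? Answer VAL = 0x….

[0] flags=1001 → (cmp)
[1] flags=1001 CS?F → skip
[2] flags=1001 MI?T → r3=0x49
[3] flags=1001 LE?F → skip
[4] flags=1001 → (cmp)
[5] flags=1001 GE?T → r3=0xbb
[6] flags=1001 LT?F → skip
[7] flags=1001 HI?F → skip
[8] flags=1001 → (cmp)
[9] flags=1001 GT?T → r1=0x19
[10] flags=1001 PL?F → skip

VAL = 0x31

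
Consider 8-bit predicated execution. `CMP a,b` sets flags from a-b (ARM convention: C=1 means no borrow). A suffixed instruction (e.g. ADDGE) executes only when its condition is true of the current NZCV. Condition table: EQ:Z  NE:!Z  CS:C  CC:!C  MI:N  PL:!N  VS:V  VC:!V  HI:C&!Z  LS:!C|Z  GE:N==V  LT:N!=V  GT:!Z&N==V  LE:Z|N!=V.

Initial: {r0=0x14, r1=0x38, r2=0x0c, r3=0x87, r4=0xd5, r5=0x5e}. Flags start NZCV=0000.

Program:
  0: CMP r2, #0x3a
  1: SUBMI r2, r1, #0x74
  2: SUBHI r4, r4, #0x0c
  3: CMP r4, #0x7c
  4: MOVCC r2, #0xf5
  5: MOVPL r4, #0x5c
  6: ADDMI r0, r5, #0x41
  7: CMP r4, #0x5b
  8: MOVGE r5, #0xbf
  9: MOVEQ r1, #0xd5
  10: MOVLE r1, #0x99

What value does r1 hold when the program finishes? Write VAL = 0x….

VAL = 0x38

[0] flags=1000 → (cmp)
[1] flags=1000 MI?T → r2=0xc4
[2] flags=1000 HI?F → skip
[3] flags=0011 → (cmp)
[4] flags=0011 CC?F → skip
[5] flags=0011 PL?T → r4=0x5c
[6] flags=0011 MI?F → skip
[7] flags=0010 → (cmp)
[8] flags=0010 GE?T → r5=0xbf
[9] flags=0010 EQ?F → skip
[10] flags=0010 LE?F → skip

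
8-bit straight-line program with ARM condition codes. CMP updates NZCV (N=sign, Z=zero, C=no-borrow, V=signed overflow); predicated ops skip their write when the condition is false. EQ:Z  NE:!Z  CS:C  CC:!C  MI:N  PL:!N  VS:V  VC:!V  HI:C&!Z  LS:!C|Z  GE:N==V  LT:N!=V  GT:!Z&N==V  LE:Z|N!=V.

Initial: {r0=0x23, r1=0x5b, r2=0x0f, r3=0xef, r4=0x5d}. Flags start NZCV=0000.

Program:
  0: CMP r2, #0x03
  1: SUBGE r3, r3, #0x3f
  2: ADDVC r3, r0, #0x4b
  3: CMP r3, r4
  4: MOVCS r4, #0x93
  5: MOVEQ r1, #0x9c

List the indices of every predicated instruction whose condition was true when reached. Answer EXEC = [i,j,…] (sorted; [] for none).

[0] flags=0010 → (cmp)
[1] flags=0010 GE?T → r3=0xb0
[2] flags=0010 VC?T → r3=0x6e
[3] flags=0010 → (cmp)
[4] flags=0010 CS?T → r4=0x93
[5] flags=0010 EQ?F → skip

EXEC = [1,2,4]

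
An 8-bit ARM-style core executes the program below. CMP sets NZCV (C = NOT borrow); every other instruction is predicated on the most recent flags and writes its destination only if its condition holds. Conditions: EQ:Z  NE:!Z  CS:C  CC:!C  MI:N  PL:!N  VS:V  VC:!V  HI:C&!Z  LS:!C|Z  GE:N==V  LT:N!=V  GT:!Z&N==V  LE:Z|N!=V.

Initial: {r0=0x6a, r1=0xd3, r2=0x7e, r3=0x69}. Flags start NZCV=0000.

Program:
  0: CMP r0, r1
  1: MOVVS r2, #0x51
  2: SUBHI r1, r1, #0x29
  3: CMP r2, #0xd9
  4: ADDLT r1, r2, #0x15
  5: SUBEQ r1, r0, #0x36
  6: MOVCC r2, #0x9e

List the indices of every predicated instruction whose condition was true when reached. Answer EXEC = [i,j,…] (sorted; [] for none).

[0] flags=1001 → (cmp)
[1] flags=1001 VS?T → r2=0x51
[2] flags=1001 HI?F → skip
[3] flags=0000 → (cmp)
[4] flags=0000 LT?F → skip
[5] flags=0000 EQ?F → skip
[6] flags=0000 CC?T → r2=0x9e

EXEC = [1,6]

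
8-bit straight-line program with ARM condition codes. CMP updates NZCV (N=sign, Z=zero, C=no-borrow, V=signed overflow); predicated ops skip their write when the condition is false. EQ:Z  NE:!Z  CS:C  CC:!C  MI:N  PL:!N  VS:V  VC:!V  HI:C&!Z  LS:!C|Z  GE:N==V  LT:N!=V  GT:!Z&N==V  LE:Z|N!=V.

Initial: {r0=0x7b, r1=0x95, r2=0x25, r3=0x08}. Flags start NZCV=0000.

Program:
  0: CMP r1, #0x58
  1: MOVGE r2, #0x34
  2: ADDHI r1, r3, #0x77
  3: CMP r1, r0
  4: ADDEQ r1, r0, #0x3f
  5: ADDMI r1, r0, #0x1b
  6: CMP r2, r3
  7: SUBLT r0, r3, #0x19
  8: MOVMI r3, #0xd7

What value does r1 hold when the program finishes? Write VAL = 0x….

VAL = 0x7f

0: ✓ CMP  NZCV=0011
1: · MOVGE
2: ✓ ADDHI  r1←0x7f
3: ✓ CMP  NZCV=0010
4: · ADDEQ
5: · ADDMI
6: ✓ CMP  NZCV=0010
7: · SUBLT
8: · MOVMI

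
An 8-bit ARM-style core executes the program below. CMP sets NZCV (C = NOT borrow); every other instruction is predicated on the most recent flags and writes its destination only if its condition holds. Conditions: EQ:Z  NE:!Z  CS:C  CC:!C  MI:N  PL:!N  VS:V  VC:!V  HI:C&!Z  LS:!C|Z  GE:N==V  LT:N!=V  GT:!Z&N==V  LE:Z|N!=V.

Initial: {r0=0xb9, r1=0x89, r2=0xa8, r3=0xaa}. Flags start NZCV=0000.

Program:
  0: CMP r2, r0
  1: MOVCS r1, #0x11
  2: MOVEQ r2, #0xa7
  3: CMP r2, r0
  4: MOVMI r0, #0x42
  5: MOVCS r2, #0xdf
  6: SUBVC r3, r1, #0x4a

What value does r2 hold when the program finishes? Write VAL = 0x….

[0] flags=1000 → (cmp)
[1] flags=1000 CS?F → skip
[2] flags=1000 EQ?F → skip
[3] flags=1000 → (cmp)
[4] flags=1000 MI?T → r0=0x42
[5] flags=1000 CS?F → skip
[6] flags=1000 VC?T → r3=0x3f

VAL = 0xa8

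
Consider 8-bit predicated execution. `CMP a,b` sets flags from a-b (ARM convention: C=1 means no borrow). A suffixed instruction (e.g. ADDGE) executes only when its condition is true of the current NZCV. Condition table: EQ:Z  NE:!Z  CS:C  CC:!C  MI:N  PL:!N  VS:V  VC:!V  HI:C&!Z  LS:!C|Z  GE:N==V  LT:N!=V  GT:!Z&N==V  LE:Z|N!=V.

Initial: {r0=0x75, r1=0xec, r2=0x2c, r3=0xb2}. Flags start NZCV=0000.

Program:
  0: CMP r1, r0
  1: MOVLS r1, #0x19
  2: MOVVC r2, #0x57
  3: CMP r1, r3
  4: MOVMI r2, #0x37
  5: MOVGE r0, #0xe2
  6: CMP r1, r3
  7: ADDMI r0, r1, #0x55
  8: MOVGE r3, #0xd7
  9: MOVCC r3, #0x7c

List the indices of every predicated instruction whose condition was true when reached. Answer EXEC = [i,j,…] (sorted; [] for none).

EXEC = [5,8]

0: ✓ CMP  NZCV=0011
1: · MOVLS
2: · MOVVC
3: ✓ CMP  NZCV=0010
4: · MOVMI
5: ✓ MOVGE  r0←0xe2
6: ✓ CMP  NZCV=0010
7: · ADDMI
8: ✓ MOVGE  r3←0xd7
9: · MOVCC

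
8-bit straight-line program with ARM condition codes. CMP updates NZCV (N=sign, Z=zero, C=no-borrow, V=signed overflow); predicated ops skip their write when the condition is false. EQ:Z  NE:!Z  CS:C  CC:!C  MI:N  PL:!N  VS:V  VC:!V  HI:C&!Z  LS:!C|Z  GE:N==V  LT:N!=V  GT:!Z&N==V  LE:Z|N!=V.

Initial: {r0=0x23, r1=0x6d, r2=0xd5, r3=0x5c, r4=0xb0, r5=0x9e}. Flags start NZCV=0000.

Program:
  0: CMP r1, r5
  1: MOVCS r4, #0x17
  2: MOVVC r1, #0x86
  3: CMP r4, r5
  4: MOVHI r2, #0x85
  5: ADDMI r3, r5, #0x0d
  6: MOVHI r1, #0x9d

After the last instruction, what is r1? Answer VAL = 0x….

VAL = 0x9d

0: ✓ CMP  NZCV=1001
1: · MOVCS
2: · MOVVC
3: ✓ CMP  NZCV=0010
4: ✓ MOVHI  r2←0x85
5: · ADDMI
6: ✓ MOVHI  r1←0x9d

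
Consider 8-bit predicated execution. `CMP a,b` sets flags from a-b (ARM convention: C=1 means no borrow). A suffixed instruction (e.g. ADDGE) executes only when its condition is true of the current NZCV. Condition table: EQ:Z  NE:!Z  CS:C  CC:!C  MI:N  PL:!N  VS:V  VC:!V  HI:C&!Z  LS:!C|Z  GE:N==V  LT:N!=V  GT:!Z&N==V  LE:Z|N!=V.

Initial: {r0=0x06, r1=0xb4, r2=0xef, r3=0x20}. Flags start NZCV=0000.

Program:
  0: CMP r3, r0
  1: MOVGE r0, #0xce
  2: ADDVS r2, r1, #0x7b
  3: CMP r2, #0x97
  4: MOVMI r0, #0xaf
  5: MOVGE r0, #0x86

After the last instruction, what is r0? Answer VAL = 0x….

VAL = 0x86

[0] flags=0010 → (cmp)
[1] flags=0010 GE?T → r0=0xce
[2] flags=0010 VS?F → skip
[3] flags=0010 → (cmp)
[4] flags=0010 MI?F → skip
[5] flags=0010 GE?T → r0=0x86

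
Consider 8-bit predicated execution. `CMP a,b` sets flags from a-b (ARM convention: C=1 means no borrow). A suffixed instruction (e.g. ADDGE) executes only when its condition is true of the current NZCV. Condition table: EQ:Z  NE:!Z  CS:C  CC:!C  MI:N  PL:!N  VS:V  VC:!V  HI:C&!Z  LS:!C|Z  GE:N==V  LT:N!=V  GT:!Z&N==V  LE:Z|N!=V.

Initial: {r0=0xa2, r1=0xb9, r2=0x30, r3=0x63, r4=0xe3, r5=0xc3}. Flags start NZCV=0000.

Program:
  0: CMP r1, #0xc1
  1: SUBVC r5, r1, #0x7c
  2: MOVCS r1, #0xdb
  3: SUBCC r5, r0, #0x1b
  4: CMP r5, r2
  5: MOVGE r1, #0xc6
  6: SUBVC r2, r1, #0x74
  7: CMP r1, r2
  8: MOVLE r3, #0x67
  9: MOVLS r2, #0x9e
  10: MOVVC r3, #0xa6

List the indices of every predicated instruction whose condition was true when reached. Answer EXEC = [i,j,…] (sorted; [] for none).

EXEC = [1,3,8,10]

0: ✓ CMP  NZCV=1000
1: ✓ SUBVC  r5←0x3d
2: · MOVCS
3: ✓ SUBCC  r5←0x87
4: ✓ CMP  NZCV=0011
5: · MOVGE
6: · SUBVC
7: ✓ CMP  NZCV=1010
8: ✓ MOVLE  r3←0x67
9: · MOVLS
10: ✓ MOVVC  r3←0xa6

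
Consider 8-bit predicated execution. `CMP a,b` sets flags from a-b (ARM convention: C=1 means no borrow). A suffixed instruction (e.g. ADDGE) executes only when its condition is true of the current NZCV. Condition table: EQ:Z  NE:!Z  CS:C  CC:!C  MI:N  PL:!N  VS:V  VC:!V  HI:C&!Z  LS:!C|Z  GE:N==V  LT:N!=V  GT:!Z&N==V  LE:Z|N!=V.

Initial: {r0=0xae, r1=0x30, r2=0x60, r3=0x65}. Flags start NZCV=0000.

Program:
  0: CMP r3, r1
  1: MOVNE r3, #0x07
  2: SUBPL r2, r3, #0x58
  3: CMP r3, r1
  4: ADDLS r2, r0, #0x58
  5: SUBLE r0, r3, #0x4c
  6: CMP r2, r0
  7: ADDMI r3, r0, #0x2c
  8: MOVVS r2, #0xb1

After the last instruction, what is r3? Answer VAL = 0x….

VAL = 0x07

[0] flags=0010 → (cmp)
[1] flags=0010 NE?T → r3=0x07
[2] flags=0010 PL?T → r2=0xaf
[3] flags=1000 → (cmp)
[4] flags=1000 LS?T → r2=0x06
[5] flags=1000 LE?T → r0=0xbb
[6] flags=0000 → (cmp)
[7] flags=0000 MI?F → skip
[8] flags=0000 VS?F → skip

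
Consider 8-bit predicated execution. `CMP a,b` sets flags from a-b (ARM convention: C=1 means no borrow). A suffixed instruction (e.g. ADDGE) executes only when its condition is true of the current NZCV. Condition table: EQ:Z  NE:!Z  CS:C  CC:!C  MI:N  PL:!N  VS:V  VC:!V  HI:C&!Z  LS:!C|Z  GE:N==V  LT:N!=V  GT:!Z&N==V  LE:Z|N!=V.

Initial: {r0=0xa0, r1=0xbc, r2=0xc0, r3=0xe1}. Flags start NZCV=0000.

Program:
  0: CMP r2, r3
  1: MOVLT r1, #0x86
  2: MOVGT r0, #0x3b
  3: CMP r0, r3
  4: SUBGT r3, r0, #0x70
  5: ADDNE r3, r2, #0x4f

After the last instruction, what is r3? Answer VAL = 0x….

VAL = 0x0f

0: ✓ CMP  NZCV=1000
1: ✓ MOVLT  r1←0x86
2: · MOVGT
3: ✓ CMP  NZCV=1000
4: · SUBGT
5: ✓ ADDNE  r3←0x0f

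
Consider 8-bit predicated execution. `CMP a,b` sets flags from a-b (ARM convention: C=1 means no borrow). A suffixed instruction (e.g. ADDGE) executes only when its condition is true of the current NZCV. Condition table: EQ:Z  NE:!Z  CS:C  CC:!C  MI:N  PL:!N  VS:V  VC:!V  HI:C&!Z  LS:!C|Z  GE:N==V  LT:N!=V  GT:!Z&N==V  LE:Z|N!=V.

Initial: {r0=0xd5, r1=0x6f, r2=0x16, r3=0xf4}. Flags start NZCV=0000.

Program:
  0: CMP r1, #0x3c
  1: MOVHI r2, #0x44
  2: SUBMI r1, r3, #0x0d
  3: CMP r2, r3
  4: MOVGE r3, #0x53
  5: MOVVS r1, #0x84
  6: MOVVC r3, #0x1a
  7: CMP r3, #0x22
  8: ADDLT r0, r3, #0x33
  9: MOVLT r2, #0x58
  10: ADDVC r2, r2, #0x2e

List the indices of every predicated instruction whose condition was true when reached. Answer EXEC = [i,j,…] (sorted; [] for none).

EXEC = [1,4,6,8,9,10]

0: ✓ CMP  NZCV=0010
1: ✓ MOVHI  r2←0x44
2: · SUBMI
3: ✓ CMP  NZCV=0000
4: ✓ MOVGE  r3←0x53
5: · MOVVS
6: ✓ MOVVC  r3←0x1a
7: ✓ CMP  NZCV=1000
8: ✓ ADDLT  r0←0x4d
9: ✓ MOVLT  r2←0x58
10: ✓ ADDVC  r2←0x86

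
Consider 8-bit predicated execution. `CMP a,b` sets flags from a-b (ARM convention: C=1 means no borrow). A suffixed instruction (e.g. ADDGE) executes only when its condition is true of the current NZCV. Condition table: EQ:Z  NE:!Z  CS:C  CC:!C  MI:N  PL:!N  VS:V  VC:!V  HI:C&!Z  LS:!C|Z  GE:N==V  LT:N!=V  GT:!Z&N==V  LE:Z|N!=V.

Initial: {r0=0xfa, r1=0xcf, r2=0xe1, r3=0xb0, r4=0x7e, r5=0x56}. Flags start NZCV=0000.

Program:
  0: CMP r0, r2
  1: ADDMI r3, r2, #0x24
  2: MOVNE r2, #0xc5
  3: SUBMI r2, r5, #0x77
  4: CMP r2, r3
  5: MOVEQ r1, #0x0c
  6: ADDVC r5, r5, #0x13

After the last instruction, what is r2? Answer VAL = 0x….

VAL = 0xc5

[0] flags=0010 → (cmp)
[1] flags=0010 MI?F → skip
[2] flags=0010 NE?T → r2=0xc5
[3] flags=0010 MI?F → skip
[4] flags=0010 → (cmp)
[5] flags=0010 EQ?F → skip
[6] flags=0010 VC?T → r5=0x69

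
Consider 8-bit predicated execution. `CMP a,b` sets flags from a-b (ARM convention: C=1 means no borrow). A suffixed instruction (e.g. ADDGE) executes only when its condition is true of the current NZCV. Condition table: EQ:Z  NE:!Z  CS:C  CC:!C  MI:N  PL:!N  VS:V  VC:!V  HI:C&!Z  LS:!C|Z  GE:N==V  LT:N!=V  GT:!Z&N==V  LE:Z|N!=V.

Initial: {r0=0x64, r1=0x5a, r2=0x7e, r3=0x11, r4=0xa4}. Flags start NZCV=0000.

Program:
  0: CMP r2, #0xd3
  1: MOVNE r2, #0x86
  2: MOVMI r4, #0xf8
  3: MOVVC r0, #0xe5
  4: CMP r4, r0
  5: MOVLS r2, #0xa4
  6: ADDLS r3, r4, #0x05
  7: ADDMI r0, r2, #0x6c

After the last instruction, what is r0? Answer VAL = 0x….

[0] flags=1001 → (cmp)
[1] flags=1001 NE?T → r2=0x86
[2] flags=1001 MI?T → r4=0xf8
[3] flags=1001 VC?F → skip
[4] flags=1010 → (cmp)
[5] flags=1010 LS?F → skip
[6] flags=1010 LS?F → skip
[7] flags=1010 MI?T → r0=0xf2

VAL = 0xf2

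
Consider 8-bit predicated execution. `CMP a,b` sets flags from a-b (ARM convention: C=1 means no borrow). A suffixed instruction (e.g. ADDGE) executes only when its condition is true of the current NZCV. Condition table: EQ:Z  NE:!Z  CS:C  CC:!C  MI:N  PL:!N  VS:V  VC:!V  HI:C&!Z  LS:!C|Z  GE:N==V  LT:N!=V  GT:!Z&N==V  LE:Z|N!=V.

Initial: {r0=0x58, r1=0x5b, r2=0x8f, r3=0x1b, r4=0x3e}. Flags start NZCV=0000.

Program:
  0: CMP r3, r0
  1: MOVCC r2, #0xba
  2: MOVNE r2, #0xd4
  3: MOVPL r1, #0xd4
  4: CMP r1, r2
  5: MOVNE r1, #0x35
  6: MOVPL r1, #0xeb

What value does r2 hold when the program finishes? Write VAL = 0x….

[0] flags=1000 → (cmp)
[1] flags=1000 CC?T → r2=0xba
[2] flags=1000 NE?T → r2=0xd4
[3] flags=1000 PL?F → skip
[4] flags=1001 → (cmp)
[5] flags=1001 NE?T → r1=0x35
[6] flags=1001 PL?F → skip

VAL = 0xd4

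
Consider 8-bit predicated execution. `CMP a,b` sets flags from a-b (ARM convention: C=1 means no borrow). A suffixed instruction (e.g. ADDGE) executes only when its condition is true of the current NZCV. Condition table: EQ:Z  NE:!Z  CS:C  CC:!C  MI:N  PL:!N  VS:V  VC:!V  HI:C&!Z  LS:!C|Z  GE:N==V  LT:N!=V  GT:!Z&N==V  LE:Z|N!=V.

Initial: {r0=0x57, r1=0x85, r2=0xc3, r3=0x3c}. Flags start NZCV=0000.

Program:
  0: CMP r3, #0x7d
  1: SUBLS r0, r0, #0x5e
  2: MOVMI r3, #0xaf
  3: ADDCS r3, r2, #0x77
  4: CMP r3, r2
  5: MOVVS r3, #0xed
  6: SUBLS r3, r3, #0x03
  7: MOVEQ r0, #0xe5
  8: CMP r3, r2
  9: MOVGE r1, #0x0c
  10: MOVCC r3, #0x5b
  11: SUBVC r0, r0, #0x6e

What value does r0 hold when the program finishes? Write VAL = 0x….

0: ✓ CMP  NZCV=1000
1: ✓ SUBLS  r0←0xf9
2: ✓ MOVMI  r3←0xaf
3: · ADDCS
4: ✓ CMP  NZCV=1000
5: · MOVVS
6: ✓ SUBLS  r3←0xac
7: · MOVEQ
8: ✓ CMP  NZCV=1000
9: · MOVGE
10: ✓ MOVCC  r3←0x5b
11: ✓ SUBVC  r0←0x8b

VAL = 0x8b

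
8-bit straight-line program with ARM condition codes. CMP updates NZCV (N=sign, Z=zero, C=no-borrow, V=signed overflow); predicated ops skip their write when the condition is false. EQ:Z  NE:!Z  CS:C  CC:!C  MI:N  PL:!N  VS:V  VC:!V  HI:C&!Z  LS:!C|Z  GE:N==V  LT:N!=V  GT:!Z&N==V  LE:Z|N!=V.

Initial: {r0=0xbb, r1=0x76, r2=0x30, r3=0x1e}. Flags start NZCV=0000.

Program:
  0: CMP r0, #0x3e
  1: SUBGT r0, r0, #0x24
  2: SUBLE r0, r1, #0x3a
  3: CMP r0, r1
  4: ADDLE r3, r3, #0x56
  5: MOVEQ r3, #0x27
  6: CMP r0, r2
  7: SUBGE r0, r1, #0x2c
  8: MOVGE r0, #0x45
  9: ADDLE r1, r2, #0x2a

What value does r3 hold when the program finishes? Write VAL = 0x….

[0] flags=0011 → (cmp)
[1] flags=0011 GT?F → skip
[2] flags=0011 LE?T → r0=0x3c
[3] flags=1000 → (cmp)
[4] flags=1000 LE?T → r3=0x74
[5] flags=1000 EQ?F → skip
[6] flags=0010 → (cmp)
[7] flags=0010 GE?T → r0=0x4a
[8] flags=0010 GE?T → r0=0x45
[9] flags=0010 LE?F → skip

VAL = 0x74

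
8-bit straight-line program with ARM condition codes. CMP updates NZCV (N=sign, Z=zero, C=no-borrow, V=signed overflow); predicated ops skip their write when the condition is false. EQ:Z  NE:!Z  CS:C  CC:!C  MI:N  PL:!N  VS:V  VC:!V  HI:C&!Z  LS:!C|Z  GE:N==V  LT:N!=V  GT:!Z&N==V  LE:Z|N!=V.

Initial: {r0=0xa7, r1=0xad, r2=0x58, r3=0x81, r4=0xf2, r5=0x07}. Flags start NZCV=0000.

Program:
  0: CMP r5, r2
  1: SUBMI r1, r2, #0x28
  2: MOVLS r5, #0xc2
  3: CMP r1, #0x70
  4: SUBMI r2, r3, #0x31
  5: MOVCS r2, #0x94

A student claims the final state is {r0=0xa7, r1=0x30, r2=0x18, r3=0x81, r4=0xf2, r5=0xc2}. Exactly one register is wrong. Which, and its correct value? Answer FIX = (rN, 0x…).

0: ✓ CMP  NZCV=1000
1: ✓ SUBMI  r1←0x30
2: ✓ MOVLS  r5←0xc2
3: ✓ CMP  NZCV=1000
4: ✓ SUBMI  r2←0x50
5: · MOVCS

FIX = (r2, 0x50)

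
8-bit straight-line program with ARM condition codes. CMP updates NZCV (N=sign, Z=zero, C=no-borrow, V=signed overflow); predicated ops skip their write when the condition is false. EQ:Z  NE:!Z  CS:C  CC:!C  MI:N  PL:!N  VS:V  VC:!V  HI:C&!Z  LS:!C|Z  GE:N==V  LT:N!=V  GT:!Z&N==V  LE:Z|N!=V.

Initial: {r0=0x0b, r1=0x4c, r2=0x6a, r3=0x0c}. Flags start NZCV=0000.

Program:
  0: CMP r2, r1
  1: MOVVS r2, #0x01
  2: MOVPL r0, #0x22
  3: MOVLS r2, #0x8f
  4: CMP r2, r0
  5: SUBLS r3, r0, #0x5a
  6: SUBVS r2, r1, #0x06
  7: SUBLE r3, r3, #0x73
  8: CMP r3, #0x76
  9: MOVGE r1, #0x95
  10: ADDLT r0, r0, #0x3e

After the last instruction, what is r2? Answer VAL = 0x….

0: ✓ CMP  NZCV=0010
1: · MOVVS
2: ✓ MOVPL  r0←0x22
3: · MOVLS
4: ✓ CMP  NZCV=0010
5: · SUBLS
6: · SUBVS
7: · SUBLE
8: ✓ CMP  NZCV=1000
9: · MOVGE
10: ✓ ADDLT  r0←0x60

VAL = 0x6a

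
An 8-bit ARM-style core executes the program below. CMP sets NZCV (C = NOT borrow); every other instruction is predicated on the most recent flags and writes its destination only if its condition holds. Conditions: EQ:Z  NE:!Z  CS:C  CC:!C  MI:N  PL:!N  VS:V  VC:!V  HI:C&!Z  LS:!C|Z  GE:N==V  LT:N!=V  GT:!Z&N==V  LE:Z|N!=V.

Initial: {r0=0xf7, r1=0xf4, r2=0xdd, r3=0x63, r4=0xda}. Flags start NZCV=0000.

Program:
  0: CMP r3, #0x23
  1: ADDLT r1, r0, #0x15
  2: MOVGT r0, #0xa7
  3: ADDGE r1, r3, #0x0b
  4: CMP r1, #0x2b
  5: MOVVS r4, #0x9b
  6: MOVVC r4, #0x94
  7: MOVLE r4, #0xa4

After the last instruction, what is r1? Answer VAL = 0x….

[0] flags=0010 → (cmp)
[1] flags=0010 LT?F → skip
[2] flags=0010 GT?T → r0=0xa7
[3] flags=0010 GE?T → r1=0x6e
[4] flags=0010 → (cmp)
[5] flags=0010 VS?F → skip
[6] flags=0010 VC?T → r4=0x94
[7] flags=0010 LE?F → skip

VAL = 0x6e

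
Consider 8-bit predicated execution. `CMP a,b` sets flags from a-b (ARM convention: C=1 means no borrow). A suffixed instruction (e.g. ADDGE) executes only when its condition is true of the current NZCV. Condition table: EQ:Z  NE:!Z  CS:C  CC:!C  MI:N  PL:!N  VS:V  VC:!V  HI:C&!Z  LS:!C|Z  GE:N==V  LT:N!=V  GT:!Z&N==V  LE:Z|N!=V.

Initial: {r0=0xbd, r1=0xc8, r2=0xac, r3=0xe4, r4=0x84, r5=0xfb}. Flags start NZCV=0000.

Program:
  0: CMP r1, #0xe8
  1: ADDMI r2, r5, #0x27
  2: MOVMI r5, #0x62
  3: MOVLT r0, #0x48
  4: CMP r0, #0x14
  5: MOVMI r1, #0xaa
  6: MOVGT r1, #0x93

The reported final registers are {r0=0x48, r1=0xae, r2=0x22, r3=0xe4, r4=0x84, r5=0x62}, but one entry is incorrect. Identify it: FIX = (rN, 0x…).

0: ✓ CMP  NZCV=1000
1: ✓ ADDMI  r2←0x22
2: ✓ MOVMI  r5←0x62
3: ✓ MOVLT  r0←0x48
4: ✓ CMP  NZCV=0010
5: · MOVMI
6: ✓ MOVGT  r1←0x93

FIX = (r1, 0x93)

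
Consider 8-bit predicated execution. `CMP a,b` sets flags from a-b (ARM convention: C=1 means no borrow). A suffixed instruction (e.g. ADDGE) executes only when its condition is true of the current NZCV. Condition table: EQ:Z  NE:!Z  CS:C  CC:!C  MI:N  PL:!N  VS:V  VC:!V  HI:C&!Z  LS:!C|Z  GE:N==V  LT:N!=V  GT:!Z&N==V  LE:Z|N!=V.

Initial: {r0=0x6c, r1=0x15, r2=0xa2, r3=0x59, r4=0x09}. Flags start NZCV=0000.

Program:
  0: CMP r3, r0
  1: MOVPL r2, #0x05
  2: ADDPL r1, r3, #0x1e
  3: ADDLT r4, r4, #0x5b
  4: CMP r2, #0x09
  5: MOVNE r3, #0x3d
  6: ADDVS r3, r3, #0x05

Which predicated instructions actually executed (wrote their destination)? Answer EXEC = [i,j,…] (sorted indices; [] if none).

EXEC = [3,5]

[0] flags=1000 → (cmp)
[1] flags=1000 PL?F → skip
[2] flags=1000 PL?F → skip
[3] flags=1000 LT?T → r4=0x64
[4] flags=1010 → (cmp)
[5] flags=1010 NE?T → r3=0x3d
[6] flags=1010 VS?F → skip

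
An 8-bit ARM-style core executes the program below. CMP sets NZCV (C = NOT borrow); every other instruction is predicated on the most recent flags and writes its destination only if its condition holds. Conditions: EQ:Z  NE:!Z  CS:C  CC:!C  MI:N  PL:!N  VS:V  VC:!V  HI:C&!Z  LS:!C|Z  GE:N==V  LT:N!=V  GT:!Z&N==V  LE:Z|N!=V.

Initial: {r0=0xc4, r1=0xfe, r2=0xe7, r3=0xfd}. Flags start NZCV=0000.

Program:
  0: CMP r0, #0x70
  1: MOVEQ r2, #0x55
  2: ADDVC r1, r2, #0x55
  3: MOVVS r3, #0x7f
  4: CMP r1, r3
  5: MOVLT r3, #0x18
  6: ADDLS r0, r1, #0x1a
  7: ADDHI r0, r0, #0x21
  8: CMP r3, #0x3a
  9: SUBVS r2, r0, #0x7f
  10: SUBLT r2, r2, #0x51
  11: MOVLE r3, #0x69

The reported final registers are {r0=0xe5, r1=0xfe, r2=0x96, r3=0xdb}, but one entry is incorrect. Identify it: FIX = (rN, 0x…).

FIX = (r3, 0x69)

[0] flags=0011 → (cmp)
[1] flags=0011 EQ?F → skip
[2] flags=0011 VC?F → skip
[3] flags=0011 VS?T → r3=0x7f
[4] flags=0011 → (cmp)
[5] flags=0011 LT?T → r3=0x18
[6] flags=0011 LS?F → skip
[7] flags=0011 HI?T → r0=0xe5
[8] flags=1000 → (cmp)
[9] flags=1000 VS?F → skip
[10] flags=1000 LT?T → r2=0x96
[11] flags=1000 LE?T → r3=0x69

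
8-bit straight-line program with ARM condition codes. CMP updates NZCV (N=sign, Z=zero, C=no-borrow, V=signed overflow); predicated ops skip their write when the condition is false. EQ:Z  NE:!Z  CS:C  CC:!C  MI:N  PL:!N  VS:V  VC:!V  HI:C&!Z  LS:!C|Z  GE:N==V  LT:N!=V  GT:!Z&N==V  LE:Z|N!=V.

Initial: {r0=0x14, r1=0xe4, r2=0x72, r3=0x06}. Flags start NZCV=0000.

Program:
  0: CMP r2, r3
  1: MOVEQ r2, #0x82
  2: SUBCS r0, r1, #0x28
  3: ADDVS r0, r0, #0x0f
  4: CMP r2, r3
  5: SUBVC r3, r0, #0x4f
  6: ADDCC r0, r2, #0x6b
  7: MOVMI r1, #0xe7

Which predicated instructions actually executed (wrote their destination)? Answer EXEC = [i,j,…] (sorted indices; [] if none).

EXEC = [2,5]

0: ✓ CMP  NZCV=0010
1: · MOVEQ
2: ✓ SUBCS  r0←0xbc
3: · ADDVS
4: ✓ CMP  NZCV=0010
5: ✓ SUBVC  r3←0x6d
6: · ADDCC
7: · MOVMI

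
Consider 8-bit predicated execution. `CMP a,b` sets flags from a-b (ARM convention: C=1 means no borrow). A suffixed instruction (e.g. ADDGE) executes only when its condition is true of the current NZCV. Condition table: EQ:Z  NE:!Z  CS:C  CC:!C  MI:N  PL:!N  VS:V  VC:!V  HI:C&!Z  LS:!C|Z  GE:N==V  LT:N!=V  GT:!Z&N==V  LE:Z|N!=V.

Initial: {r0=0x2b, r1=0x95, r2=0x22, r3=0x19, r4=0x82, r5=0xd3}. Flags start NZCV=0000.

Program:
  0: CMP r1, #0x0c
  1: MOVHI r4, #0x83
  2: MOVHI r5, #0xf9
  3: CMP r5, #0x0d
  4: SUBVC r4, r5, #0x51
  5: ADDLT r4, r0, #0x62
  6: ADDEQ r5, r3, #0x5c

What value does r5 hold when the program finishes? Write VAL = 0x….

VAL = 0xf9

0: ✓ CMP  NZCV=1010
1: ✓ MOVHI  r4←0x83
2: ✓ MOVHI  r5←0xf9
3: ✓ CMP  NZCV=1010
4: ✓ SUBVC  r4←0xa8
5: ✓ ADDLT  r4←0x8d
6: · ADDEQ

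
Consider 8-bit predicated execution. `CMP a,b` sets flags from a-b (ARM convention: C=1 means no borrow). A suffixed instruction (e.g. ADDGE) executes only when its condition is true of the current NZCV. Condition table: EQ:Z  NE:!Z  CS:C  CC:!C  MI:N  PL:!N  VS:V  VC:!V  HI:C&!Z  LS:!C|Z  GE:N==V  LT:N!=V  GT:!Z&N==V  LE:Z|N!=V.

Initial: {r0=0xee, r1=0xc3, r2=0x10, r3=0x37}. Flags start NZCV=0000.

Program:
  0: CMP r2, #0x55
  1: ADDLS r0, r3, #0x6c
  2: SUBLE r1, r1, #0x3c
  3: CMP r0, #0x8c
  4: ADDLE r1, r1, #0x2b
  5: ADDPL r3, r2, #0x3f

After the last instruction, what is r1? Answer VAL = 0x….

0: ✓ CMP  NZCV=1000
1: ✓ ADDLS  r0←0xa3
2: ✓ SUBLE  r1←0x87
3: ✓ CMP  NZCV=0010
4: · ADDLE
5: ✓ ADDPL  r3←0x4f

VAL = 0x87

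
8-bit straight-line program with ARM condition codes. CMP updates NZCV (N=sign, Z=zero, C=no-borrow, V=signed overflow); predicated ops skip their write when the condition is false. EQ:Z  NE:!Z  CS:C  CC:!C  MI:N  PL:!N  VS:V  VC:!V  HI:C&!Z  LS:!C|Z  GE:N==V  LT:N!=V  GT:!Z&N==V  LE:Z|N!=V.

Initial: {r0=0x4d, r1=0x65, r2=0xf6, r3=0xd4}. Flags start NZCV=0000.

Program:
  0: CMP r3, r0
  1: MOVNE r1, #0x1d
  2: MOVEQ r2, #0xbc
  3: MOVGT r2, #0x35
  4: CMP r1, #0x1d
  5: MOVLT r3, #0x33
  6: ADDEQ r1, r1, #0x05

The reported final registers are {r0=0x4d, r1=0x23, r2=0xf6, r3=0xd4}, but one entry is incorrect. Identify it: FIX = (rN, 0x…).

[0] flags=1010 → (cmp)
[1] flags=1010 NE?T → r1=0x1d
[2] flags=1010 EQ?F → skip
[3] flags=1010 GT?F → skip
[4] flags=0110 → (cmp)
[5] flags=0110 LT?F → skip
[6] flags=0110 EQ?T → r1=0x22

FIX = (r1, 0x22)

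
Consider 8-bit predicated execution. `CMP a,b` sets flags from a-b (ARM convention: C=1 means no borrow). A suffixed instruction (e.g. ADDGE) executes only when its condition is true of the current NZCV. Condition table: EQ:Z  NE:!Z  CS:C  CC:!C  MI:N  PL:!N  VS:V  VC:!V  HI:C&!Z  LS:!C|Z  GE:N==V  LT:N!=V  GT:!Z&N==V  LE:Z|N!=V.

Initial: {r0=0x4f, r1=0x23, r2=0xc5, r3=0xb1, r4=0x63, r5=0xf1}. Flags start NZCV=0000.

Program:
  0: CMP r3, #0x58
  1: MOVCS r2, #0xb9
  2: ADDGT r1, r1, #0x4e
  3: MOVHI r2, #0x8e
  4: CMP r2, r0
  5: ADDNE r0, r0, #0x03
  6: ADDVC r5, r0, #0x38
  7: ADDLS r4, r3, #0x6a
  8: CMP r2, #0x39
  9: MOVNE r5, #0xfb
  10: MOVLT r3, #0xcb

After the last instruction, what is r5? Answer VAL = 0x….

0: ✓ CMP  NZCV=0011
1: ✓ MOVCS  r2←0xb9
2: · ADDGT
3: ✓ MOVHI  r2←0x8e
4: ✓ CMP  NZCV=0011
5: ✓ ADDNE  r0←0x52
6: · ADDVC
7: · ADDLS
8: ✓ CMP  NZCV=0011
9: ✓ MOVNE  r5←0xfb
10: ✓ MOVLT  r3←0xcb

VAL = 0xfb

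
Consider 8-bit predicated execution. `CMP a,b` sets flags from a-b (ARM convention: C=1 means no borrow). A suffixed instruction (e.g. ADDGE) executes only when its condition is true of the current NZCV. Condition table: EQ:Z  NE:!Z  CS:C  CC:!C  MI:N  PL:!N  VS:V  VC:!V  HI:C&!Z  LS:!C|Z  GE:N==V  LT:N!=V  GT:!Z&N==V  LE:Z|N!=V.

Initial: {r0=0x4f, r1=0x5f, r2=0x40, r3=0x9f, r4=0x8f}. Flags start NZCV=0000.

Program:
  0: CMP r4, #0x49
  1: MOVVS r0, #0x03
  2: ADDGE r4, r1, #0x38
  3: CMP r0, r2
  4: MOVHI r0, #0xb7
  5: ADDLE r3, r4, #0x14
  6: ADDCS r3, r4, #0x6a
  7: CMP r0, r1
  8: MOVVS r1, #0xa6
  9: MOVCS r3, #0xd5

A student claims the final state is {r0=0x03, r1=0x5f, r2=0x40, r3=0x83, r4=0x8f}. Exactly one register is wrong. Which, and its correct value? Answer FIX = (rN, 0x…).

[0] flags=0011 → (cmp)
[1] flags=0011 VS?T → r0=0x03
[2] flags=0011 GE?F → skip
[3] flags=1000 → (cmp)
[4] flags=1000 HI?F → skip
[5] flags=1000 LE?T → r3=0xa3
[6] flags=1000 CS?F → skip
[7] flags=1000 → (cmp)
[8] flags=1000 VS?F → skip
[9] flags=1000 CS?F → skip

FIX = (r3, 0xa3)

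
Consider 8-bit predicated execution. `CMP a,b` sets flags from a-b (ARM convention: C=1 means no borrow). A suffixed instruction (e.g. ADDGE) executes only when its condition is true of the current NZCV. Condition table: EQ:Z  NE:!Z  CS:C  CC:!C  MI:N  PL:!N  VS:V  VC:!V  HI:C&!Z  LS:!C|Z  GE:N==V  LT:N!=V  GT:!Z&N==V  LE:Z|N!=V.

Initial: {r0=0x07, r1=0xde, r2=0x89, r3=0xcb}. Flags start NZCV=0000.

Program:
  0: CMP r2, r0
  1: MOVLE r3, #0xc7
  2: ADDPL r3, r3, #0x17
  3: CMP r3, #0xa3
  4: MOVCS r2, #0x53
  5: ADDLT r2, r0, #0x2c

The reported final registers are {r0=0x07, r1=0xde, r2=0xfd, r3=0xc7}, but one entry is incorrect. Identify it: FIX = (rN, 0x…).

0: ✓ CMP  NZCV=1010
1: ✓ MOVLE  r3←0xc7
2: · ADDPL
3: ✓ CMP  NZCV=0010
4: ✓ MOVCS  r2←0x53
5: · ADDLT

FIX = (r2, 0x53)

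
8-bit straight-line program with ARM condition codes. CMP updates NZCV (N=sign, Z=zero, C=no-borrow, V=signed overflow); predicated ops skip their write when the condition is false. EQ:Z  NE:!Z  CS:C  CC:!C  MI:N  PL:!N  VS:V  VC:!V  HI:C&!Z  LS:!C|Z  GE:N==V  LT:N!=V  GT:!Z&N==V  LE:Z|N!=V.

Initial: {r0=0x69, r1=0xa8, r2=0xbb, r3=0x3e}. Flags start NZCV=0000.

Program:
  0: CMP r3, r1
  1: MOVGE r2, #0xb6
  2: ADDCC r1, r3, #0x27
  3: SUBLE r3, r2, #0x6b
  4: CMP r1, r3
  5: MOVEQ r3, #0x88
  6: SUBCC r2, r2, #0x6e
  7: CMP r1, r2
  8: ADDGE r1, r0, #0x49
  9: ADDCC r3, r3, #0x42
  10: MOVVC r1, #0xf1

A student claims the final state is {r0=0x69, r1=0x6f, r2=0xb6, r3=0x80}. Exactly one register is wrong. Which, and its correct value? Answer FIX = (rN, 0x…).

[0] flags=1001 → (cmp)
[1] flags=1001 GE?T → r2=0xb6
[2] flags=1001 CC?T → r1=0x65
[3] flags=1001 LE?F → skip
[4] flags=0010 → (cmp)
[5] flags=0010 EQ?F → skip
[6] flags=0010 CC?F → skip
[7] flags=1001 → (cmp)
[8] flags=1001 GE?T → r1=0xb2
[9] flags=1001 CC?T → r3=0x80
[10] flags=1001 VC?F → skip

FIX = (r1, 0xb2)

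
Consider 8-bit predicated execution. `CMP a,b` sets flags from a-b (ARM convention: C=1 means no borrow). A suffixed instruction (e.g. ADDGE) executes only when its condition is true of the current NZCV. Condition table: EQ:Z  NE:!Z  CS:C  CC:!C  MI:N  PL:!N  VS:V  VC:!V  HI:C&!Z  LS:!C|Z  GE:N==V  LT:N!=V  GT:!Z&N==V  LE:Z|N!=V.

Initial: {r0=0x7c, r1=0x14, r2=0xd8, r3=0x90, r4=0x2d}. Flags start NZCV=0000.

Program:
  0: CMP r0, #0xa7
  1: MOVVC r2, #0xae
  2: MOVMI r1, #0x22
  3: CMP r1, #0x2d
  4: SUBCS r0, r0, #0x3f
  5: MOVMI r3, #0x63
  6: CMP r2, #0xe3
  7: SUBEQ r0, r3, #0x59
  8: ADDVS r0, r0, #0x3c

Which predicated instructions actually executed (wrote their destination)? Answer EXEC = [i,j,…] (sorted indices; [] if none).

[0] flags=1001 → (cmp)
[1] flags=1001 VC?F → skip
[2] flags=1001 MI?T → r1=0x22
[3] flags=1000 → (cmp)
[4] flags=1000 CS?F → skip
[5] flags=1000 MI?T → r3=0x63
[6] flags=1000 → (cmp)
[7] flags=1000 EQ?F → skip
[8] flags=1000 VS?F → skip

EXEC = [2,5]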